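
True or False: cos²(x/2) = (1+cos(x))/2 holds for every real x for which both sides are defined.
Claim: cos²(x/2) = (1+cos(x))/2.
Reasoning: Use cos(2θ) = 2cos²θ - 1 with θ = x/2: cos(x) = 2cos²(x/2) - 1. Solving for cos²(x/2) gives (1 + cos(x))/2.
So the two sides agree for every real x for which both sides are defined.

Conclusion: True.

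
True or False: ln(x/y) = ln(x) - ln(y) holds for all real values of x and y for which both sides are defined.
True.

Claim: ln(x/y) = ln(x) - ln(y).
Reasoning: Both sides are simultaneously defined only when x, y > 0. Write x = e^p, y = e^q. Then x/y = e^(p-q), so ln(x/y) = p - q = ln(x) - ln(y).
So the two sides agree for all real values of x and y for which both sides are defined.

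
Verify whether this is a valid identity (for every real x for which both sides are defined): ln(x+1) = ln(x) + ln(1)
Claim: ln(x+1) = ln(x) + ln(1).
Test a specific point where both sides are defined: x = 1.
LHS = ln(x+1) ≈ 0.6931
RHS = ln(x) + ln(1) ≈ 0.0000
Since 0.6931 ≠ 0.0000, the equation fails at this point, so it cannot hold for every real x for which both sides are defined.
ln(1) = 0, so the right side is just ln(x), which differs from ln(x+1).

Conclusion: No, this is NOT an identity.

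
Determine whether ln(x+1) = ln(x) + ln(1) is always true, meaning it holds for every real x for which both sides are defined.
Claim: ln(x+1) = ln(x) + ln(1).
Test a specific point where both sides are defined: x = 1.
LHS = ln(x+1) ≈ 0.6931
RHS = ln(x) + ln(1) ≈ 0.0000
Since 0.6931 ≠ 0.0000, the equation fails at this point, so it cannot hold for every real x for which both sides are defined.
ln(1) = 0, so the right side is just ln(x), which differs from ln(x+1).

Conclusion: No, this is NOT an identity.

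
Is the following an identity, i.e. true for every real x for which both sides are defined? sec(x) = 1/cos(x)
Yes, this is an identity.

Claim: sec(x) = 1/cos(x).
Reasoning: sec(x) is by definition the reciprocal of cos(x), wherever cos(x) ≠ 0.
So the two sides agree for every real x for which both sides are defined.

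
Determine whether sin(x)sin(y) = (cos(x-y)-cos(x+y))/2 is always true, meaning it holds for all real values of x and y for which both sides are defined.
Claim: sin(x)sin(y) = (cos(x-y)-cos(x+y))/2.
Reasoning: cos(x-y) = cos(x)cos(y) + sin(x)sin(y) and cos(x+y) = cos(x)cos(y) - sin(x)sin(y). Subtracting, cos(x-y) - cos(x+y) = 2sin(x)sin(y); divide by 2.
So the two sides agree for all real values of x and y for which both sides are defined.

Conclusion: Yes, this is an identity.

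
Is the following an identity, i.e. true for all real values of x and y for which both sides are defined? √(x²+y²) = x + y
No, this is NOT an identity.

Claim: √(x²+y²) = x + y.
Test a specific point where both sides are defined: x = -1, y = 3/2.
LHS = √(x²+y²) ≈ 1.8028
RHS = x + y ≈ 0.5000
Since 1.8028 ≠ 0.5000, the equation fails at this point, so it cannot hold for all real values of x and y for which both sides are defined.
(x+y)² = x² + 2xy + y², not x² + y², so the square root does not split this way.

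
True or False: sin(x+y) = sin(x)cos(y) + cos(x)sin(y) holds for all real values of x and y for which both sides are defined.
Claim: sin(x+y) = sin(x)cos(y) + cos(x)sin(y).
Reasoning: By Euler's formula e^(i(x+y)) = e^(ix)·e^(iy) = (cos x + i·sin x)(cos y + i·sin y). The imaginary part of the left side is sin(x+y); the imaginary part of the product is sin(x)cos(y) + cos(x)sin(y).
So the two sides agree for all real values of x and y for which both sides are defined.

Conclusion: True.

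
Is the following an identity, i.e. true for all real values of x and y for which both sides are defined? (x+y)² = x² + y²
No, this is NOT an identity.

Claim: (x+y)² = x² + y².
Test a specific point where both sides are defined: x = -1, y = 3/2.
LHS = (x+y)² ≈ 0.2500
RHS = x² + y² ≈ 3.2500
Since 0.2500 ≠ 3.2500, the equation fails at this point, so it cannot hold for all real values of x and y for which both sides are defined.
The correct expansion is (x+y)² = x² + 2xy + y²; the cross term 2xy is missing.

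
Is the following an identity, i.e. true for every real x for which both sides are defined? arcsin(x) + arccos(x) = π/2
Yes, this is an identity.

Claim: arcsin(x) + arccos(x) = π/2.
Reasoning: Both sides are defined for -1 ≤ x ≤ 1. Let θ = arcsin(x), so sin θ = x and θ ∈ [-π/2, π/2]. Then cos(π/2 - θ) = sin θ = x and π/2 - θ ∈ [0, π], which is exactly the range of arccos, so arccos(x) = π/2 - θ. Adding: arcsin(x) + arccos(x) = θ + (π/2 - θ) = π/2.
So the two sides agree for every real x for which both sides are defined.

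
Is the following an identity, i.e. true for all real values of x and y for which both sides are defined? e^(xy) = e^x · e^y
Claim: e^(xy) = e^x · e^y.
Test a specific point where both sides are defined: x = 3, y = 2.
LHS = e^(xy) ≈ 403.4288
RHS = e^x · e^y ≈ 148.4132
Since 403.4288 ≠ 148.4132, the equation fails at this point, so it cannot hold for all real values of x and y for which both sides are defined.
e^x · e^y = e^(x+y), not e^(xy).

Conclusion: No, this is NOT an identity.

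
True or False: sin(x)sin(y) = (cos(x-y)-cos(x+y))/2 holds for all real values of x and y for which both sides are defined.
True.

Claim: sin(x)sin(y) = (cos(x-y)-cos(x+y))/2.
Reasoning: cos(x-y) = cos(x)cos(y) + sin(x)sin(y) and cos(x+y) = cos(x)cos(y) - sin(x)sin(y). Subtracting, cos(x-y) - cos(x+y) = 2sin(x)sin(y); divide by 2.
So the two sides agree for all real values of x and y for which both sides are defined.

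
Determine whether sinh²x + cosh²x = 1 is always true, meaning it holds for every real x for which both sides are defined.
No, this is NOT an identity.

Claim: sinh²x + cosh²x = 1.
Test a specific point where both sides are defined: x = 1.
LHS = sinh²x + cosh²x ≈ 3.7622
RHS = 1 ≈ 1.0000
Since 3.7622 ≠ 1.0000, the equation fails at this point, so it cannot hold for every real x for which both sides are defined.
The correct hyperbolic identity is cosh²x - sinh²x = 1 (a difference); the sum sinh²x + cosh²x equals cosh(2x).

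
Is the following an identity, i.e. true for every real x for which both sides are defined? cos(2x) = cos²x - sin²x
Yes, this is an identity.

Claim: cos(2x) = cos²x - sin²x.
Reasoning: Put y = x in the addition formula cos(x+y) = cos(x)cos(y) - sin(x)sin(y): cos(2x) = cos²x - sin²x.
So the two sides agree for every real x for which both sides are defined.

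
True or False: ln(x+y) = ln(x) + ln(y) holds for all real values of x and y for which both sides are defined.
False.

Claim: ln(x+y) = ln(x) + ln(y).
Test a specific point where both sides are defined: x = 2, y = 1/2.
LHS = ln(x+y) ≈ 0.9163
RHS = ln(x) + ln(y) ≈ 0.0000
Since 0.9163 ≠ 0.0000, the equation fails at this point, so it cannot hold for all real values of x and y for which both sides are defined.
ln(x) + ln(y) = ln(xy), not ln(x+y).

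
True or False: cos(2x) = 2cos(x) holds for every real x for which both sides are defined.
False.

Claim: cos(2x) = 2cos(x).
Test a specific point where both sides are defined: x = -π/4.
LHS = cos(2x) ≈ 0.0000
RHS = 2cos(x) ≈ 1.4142
Since 0.0000 ≠ 1.4142, the equation fails at this point, so it cannot hold for every real x for which both sides are defined.
The correct double-angle formula is cos(2x) = cos²x - sin²x.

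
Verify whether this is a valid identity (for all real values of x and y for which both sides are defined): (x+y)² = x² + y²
Claim: (x+y)² = x² + y².
Test a specific point where both sides are defined: x = 4, y = 1.
LHS = (x+y)² ≈ 25.0000
RHS = x² + y² ≈ 17.0000
Since 25.0000 ≠ 17.0000, the equation fails at this point, so it cannot hold for all real values of x and y for which both sides are defined.
The correct expansion is (x+y)² = x² + 2xy + y²; the cross term 2xy is missing.

Conclusion: No, this is NOT an identity.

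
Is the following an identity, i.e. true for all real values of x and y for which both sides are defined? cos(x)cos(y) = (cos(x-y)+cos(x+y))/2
Yes, this is an identity.

Claim: cos(x)cos(y) = (cos(x-y)+cos(x+y))/2.
Reasoning: cos(x-y) = cos(x)cos(y) + sin(x)sin(y) and cos(x+y) = cos(x)cos(y) - sin(x)sin(y). Adding, cos(x-y) + cos(x+y) = 2cos(x)cos(y); divide by 2.
So the two sides agree for all real values of x and y for which both sides are defined.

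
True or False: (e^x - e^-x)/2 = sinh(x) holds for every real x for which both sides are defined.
True.

Claim: (e^x - e^-x)/2 = sinh(x).
Reasoning: This is exactly the definition of the hyperbolic sine: sinh(x) := (e^x - e^-x)/2.
So the two sides agree for every real x for which both sides are defined.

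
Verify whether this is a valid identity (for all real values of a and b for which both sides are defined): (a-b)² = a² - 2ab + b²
Claim: (a-b)² = a² - 2ab + b².
Reasoning: Expand: (a-b)² = (a-b)(a-b) = a·a - a·b - b·a + b·b = a² - 2ab + b².
So the two sides agree for all real values of a and b for which both sides are defined.

Conclusion: Yes, this is an identity.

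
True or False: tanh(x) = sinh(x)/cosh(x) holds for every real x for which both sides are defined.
Claim: tanh(x) = sinh(x)/cosh(x).
Reasoning: tanh(x) is defined as sinh(x)/cosh(x) = (e^x - e^-x)/(e^x + e^-x); cosh(x) ≥ 1 is never zero, so this holds for every real x.
So the two sides agree for every real x for which both sides are defined.

Conclusion: True.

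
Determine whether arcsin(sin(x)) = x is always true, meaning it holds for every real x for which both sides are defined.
No, this is NOT an identity.

Claim: arcsin(sin(x)) = x.
Test a specific point where both sides are defined: x = 3π/4.
LHS = arcsin(sin(x)) ≈ 0.7854
RHS = x ≈ 2.3562
Since 0.7854 ≠ 2.3562, the equation fails at this point, so it cannot hold for every real x for which both sides are defined.
arcsin only returns values in [-π/2, π/2], so arcsin(sin(x)) = x holds only for x in that interval, not for all real x.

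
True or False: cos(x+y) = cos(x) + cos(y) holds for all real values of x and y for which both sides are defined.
False.

Claim: cos(x+y) = cos(x) + cos(y).
Test a specific point where both sides are defined: x = -π/4, y = π/6.
LHS = cos(x+y) ≈ 0.9659
RHS = cos(x) + cos(y) ≈ 1.5731
Since 0.9659 ≠ 1.5731, the equation fails at this point, so it cannot hold for all real values of x and y for which both sides are defined.
The correct expansion is cos(x+y) = cos(x)cos(y) - sin(x)sin(y); cosine is not additive.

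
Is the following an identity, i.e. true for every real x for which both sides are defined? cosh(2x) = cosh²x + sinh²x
Claim: cosh(2x) = cosh²x + sinh²x.
Reasoning: cosh²x = (e^(2x) + 2 + e^(-2x))/4 and sinh²x = (e^(2x) - 2 + e^(-2x))/4. Adding gives (2e^(2x) + 2e^(-2x))/4 = (e^(2x) + e^(-2x))/2 = cosh(2x).
So the two sides agree for every real x for which both sides are defined.

Conclusion: Yes, this is an identity.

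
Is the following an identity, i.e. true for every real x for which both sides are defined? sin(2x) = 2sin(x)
No, this is NOT an identity.

Claim: sin(2x) = 2sin(x).
Test a specific point where both sides are defined: x = -π/3.
LHS = sin(2x) ≈ -0.8660
RHS = 2sin(x) ≈ -1.7321
Since -0.8660 ≠ -1.7321, the equation fails at this point, so it cannot hold for every real x for which both sides are defined.
The correct double-angle formula is sin(2x) = 2sin(x)cos(x).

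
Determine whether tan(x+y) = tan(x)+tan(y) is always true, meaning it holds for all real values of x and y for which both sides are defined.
No, this is NOT an identity.

Claim: tan(x+y) = tan(x)+tan(y).
Test a specific point where both sides are defined: x = π/6, y = π/4.
LHS = tan(x+y) ≈ 3.7321
RHS = tan(x)+tan(y) ≈ 1.5774
Since 3.7321 ≠ 1.5774, the equation fails at this point, so it cannot hold for all real values of x and y for which both sides are defined.
The correct formula is tan(x+y) = (tan(x) + tan(y))/(1 - tan(x)tan(y)).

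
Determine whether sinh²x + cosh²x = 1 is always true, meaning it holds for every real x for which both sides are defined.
No, this is NOT an identity.

Claim: sinh²x + cosh²x = 1.
Test a specific point where both sides are defined: x = 1.
LHS = sinh²x + cosh²x ≈ 3.7622
RHS = 1 ≈ 1.0000
Since 3.7622 ≠ 1.0000, the equation fails at this point, so it cannot hold for every real x for which both sides are defined.
The correct hyperbolic identity is cosh²x - sinh²x = 1 (a difference); the sum sinh²x + cosh²x equals cosh(2x).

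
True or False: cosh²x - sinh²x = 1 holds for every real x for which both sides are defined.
True.

Claim: cosh²x - sinh²x = 1.
Reasoning: With cosh(x) = (e^x + e^-x)/2 and sinh(x) = (e^x - e^-x)/2: cosh²x = (e^(2x) + 2 + e^(-2x))/4 and sinh²x = (e^(2x) - 2 + e^(-2x))/4. Subtracting leaves 4/4 = 1.
So the two sides agree for every real x for which both sides are defined.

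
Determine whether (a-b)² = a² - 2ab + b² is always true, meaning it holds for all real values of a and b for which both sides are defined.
Yes, this is an identity.

Claim: (a-b)² = a² - 2ab + b².
Reasoning: Expand: (a-b)² = (a-b)(a-b) = a·a - a·b - b·a + b·b = a² - 2ab + b².
So the two sides agree for all real values of a and b for which both sides are defined.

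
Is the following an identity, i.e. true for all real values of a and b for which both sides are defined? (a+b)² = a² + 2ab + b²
Claim: (a+b)² = a² + 2ab + b².
Reasoning: Expand: (a+b)² = (a+b)(a+b) = a·a + a·b + b·a + b·b = a² + 2ab + b².
So the two sides agree for all real values of a and b for which both sides are defined.

Conclusion: Yes, this is an identity.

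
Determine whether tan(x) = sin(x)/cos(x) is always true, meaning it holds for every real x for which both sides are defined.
Yes, this is an identity.

Claim: tan(x) = sin(x)/cos(x).
Reasoning: For an angle x whose terminal point on the unit circle is (cos x, sin x), tan(x) is defined as the ratio (second coordinate)/(first coordinate) = sin(x)/cos(x), wherever cos(x) ≠ 0.
So the two sides agree for every real x for which both sides are defined.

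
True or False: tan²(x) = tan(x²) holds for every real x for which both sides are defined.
Claim: tan²(x) = tan(x²).
Test a specific point where both sides are defined: x = -π/4.
LHS = tan²(x) ≈ 1.0000
RHS = tan(x²) ≈ 0.7092
Since 1.0000 ≠ 0.7092, the equation fails at this point, so it cannot hold for every real x for which both sides are defined.
tan²(x) means (tan x)², squaring the output; tan(x²) squares the input. These are different functions.

Conclusion: False.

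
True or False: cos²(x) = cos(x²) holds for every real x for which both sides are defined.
False.

Claim: cos²(x) = cos(x²).
Test a specific point where both sides are defined: x = 3π/4.
LHS = cos²(x) ≈ 0.5000
RHS = cos(x²) ≈ 0.7442
Since 0.5000 ≠ 0.7442, the equation fails at this point, so it cannot hold for every real x for which both sides are defined.
cos²(x) means (cos x)², squaring the output; cos(x²) squares the input. These are different functions.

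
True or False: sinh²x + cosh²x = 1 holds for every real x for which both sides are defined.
Claim: sinh²x + cosh²x = 1.
Test a specific point where both sides are defined: x = -2.
LHS = sinh²x + cosh²x ≈ 27.3082
RHS = 1 ≈ 1.0000
Since 27.3082 ≠ 1.0000, the equation fails at this point, so it cannot hold for every real x for which both sides are defined.
The correct hyperbolic identity is cosh²x - sinh²x = 1 (a difference); the sum sinh²x + cosh²x equals cosh(2x).

Conclusion: False.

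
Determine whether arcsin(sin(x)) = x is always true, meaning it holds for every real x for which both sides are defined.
No, this is NOT an identity.

Claim: arcsin(sin(x)) = x.
Test a specific point where both sides are defined: x = 2π/3.
LHS = arcsin(sin(x)) ≈ 1.0472
RHS = x ≈ 2.0944
Since 1.0472 ≠ 2.0944, the equation fails at this point, so it cannot hold for every real x for which both sides are defined.
arcsin only returns values in [-π/2, π/2], so arcsin(sin(x)) = x holds only for x in that interval, not for all real x.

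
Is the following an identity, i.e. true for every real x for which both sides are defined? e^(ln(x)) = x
Yes, this is an identity.

Claim: e^(ln(x)) = x.
Reasoning: For x > 0, ln(x) is by definition the exponent p such that e^p = x. Raising e to that exponent therefore returns x: e^(ln x) = x.
So the two sides agree for every real x for which both sides are defined.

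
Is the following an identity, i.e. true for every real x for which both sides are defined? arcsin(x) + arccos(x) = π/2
Claim: arcsin(x) + arccos(x) = π/2.
Reasoning: Both sides are defined for -1 ≤ x ≤ 1. Let θ = arcsin(x), so sin θ = x and θ ∈ [-π/2, π/2]. Then cos(π/2 - θ) = sin θ = x and π/2 - θ ∈ [0, π], which is exactly the range of arccos, so arccos(x) = π/2 - θ. Adding: arcsin(x) + arccos(x) = θ + (π/2 - θ) = π/2.
So the two sides agree for every real x for which both sides are defined.

Conclusion: Yes, this is an identity.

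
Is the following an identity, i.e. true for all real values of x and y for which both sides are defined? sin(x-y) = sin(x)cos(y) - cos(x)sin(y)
Yes, this is an identity.

Claim: sin(x-y) = sin(x)cos(y) - cos(x)sin(y).
Reasoning: Replace y by -y in sin(x+y) = sin(x)cos(y) + cos(x)sin(y) and use cos(-y) = cos(y), sin(-y) = -sin(y): sin(x-y) = sin(x)cos(y) - cos(x)sin(y).
So the two sides agree for all real values of x and y for which both sides are defined.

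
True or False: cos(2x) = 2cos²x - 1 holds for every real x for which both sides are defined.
True.

Claim: cos(2x) = 2cos²x - 1.
Reasoning: cos(2x) = cos²x - sin²x. Replace sin²x by 1 - cos²x: cos²x - (1 - cos²x) = 2cos²x - 1.
So the two sides agree for every real x for which both sides are defined.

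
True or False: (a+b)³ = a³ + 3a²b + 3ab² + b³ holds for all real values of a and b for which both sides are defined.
True.

Claim: (a+b)³ = a³ + 3a²b + 3ab² + b³.
Reasoning: (a+b)³ = (a+b)(a+b)² = (a+b)(a² + 2ab + b²) = a³ + 2a²b + ab² + a²b + 2ab² + b³ = a³ + 3a²b + 3ab² + b³.
So the two sides agree for all real values of a and b for which both sides are defined.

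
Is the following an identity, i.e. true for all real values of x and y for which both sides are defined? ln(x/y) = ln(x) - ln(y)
Claim: ln(x/y) = ln(x) - ln(y).
Reasoning: Both sides are simultaneously defined only when x, y > 0. Write x = e^p, y = e^q. Then x/y = e^(p-q), so ln(x/y) = p - q = ln(x) - ln(y).
So the two sides agree for all real values of x and y for which both sides are defined.

Conclusion: Yes, this is an identity.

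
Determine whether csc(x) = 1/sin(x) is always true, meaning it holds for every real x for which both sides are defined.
Yes, this is an identity.

Claim: csc(x) = 1/sin(x).
Reasoning: csc(x) is by definition the reciprocal of sin(x), wherever sin(x) ≠ 0.
So the two sides agree for every real x for which both sides are defined.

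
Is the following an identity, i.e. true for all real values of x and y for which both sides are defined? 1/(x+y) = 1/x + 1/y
Claim: 1/(x+y) = 1/x + 1/y.
Test a specific point where both sides are defined: x = 1, y = 2.
LHS = 1/(x+y) ≈ 0.3333
RHS = 1/x + 1/y ≈ 1.5000
Since 0.3333 ≠ 1.5000, the equation fails at this point, so it cannot hold for all real values of x and y for which both sides are defined.
1/x + 1/y = (x+y)/(xy), which is not 1/(x+y).

Conclusion: No, this is NOT an identity.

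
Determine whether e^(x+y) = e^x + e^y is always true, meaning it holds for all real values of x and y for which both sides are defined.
Claim: e^(x+y) = e^x + e^y.
Test a specific point where both sides are defined: x = -3, y = 3.
LHS = e^(x+y) ≈ 1.0000
RHS = e^x + e^y ≈ 20.1353
Since 1.0000 ≠ 20.1353, the equation fails at this point, so it cannot hold for all real values of x and y for which both sides are defined.
The correct rule is e^(x+y) = e^x · e^y (a product, not a sum).

Conclusion: No, this is NOT an identity.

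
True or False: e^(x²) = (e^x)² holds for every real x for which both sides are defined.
False.

Claim: e^(x²) = (e^x)².
Test a specific point where both sides are defined: x = 3.
LHS = e^(x²) ≈ 8103.0839
RHS = (e^x)² ≈ 403.4288
Since 8103.0839 ≠ 403.4288, the equation fails at this point, so it cannot hold for every real x for which both sides are defined.
(e^x)² = e^(2x), and 2x ≠ x² in general.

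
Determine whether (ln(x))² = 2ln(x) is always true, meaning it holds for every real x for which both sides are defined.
No, this is NOT an identity.

Claim: (ln(x))² = 2ln(x).
Test a specific point where both sides are defined: x = 5.
LHS = (ln(x))² ≈ 2.5903
RHS = 2ln(x) ≈ 3.2189
Since 2.5903 ≠ 3.2189, the equation fails at this point, so it cannot hold for every real x for which both sides are defined.
2ln(x) equals ln(x²), which is not the same as (ln x)².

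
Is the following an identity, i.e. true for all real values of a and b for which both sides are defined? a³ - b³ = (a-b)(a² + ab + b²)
Claim: a³ - b³ = (a-b)(a² + ab + b²).
Reasoning: Expand the right side: (a-b)(a² + ab + b²) = a³ + a²b + ab² - a²b - ab² - b³ = a³ - b³ (the middle terms cancel in pairs).
So the two sides agree for all real values of a and b for which both sides are defined.

Conclusion: Yes, this is an identity.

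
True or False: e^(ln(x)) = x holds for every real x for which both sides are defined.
Claim: e^(ln(x)) = x.
Reasoning: For x > 0, ln(x) is by definition the exponent p such that e^p = x. Raising e to that exponent therefore returns x: e^(ln x) = x.
So the two sides agree for every real x for which both sides are defined.

Conclusion: True.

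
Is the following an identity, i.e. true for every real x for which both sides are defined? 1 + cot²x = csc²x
Yes, this is an identity.

Claim: 1 + cot²x = csc²x.
Reasoning: Start from sin²x + cos²x = 1 and divide every term by sin²x (allowed wherever cot x and csc x are defined): 1 + cot²x = 1/sin²x = csc²x.
So the two sides agree for every real x for which both sides are defined.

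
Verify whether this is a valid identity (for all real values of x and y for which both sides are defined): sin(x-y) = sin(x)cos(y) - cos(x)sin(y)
Claim: sin(x-y) = sin(x)cos(y) - cos(x)sin(y).
Reasoning: Replace y by -y in sin(x+y) = sin(x)cos(y) + cos(x)sin(y) and use cos(-y) = cos(y), sin(-y) = -sin(y): sin(x-y) = sin(x)cos(y) - cos(x)sin(y).
So the two sides agree for all real values of x and y for which both sides are defined.

Conclusion: Yes, this is an identity.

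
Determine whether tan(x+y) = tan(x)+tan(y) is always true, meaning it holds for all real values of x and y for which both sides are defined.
Claim: tan(x+y) = tan(x)+tan(y).
Test a specific point where both sides are defined: x = -π/6, y = -π/6.
LHS = tan(x+y) ≈ -1.7321
RHS = tan(x)+tan(y) ≈ -1.1547
Since -1.7321 ≠ -1.1547, the equation fails at this point, so it cannot hold for all real values of x and y for which both sides are defined.
The correct formula is tan(x+y) = (tan(x) + tan(y))/(1 - tan(x)tan(y)).

Conclusion: No, this is NOT an identity.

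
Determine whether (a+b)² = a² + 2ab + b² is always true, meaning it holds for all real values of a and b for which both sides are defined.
Yes, this is an identity.

Claim: (a+b)² = a² + 2ab + b².
Reasoning: Expand: (a+b)² = (a+b)(a+b) = a·a + a·b + b·a + b·b = a² + 2ab + b².
So the two sides agree for all real values of a and b for which both sides are defined.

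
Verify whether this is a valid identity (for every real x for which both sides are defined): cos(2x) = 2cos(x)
Claim: cos(2x) = 2cos(x).
Test a specific point where both sides are defined: x = -π/4.
LHS = cos(2x) ≈ 0.0000
RHS = 2cos(x) ≈ 1.4142
Since 0.0000 ≠ 1.4142, the equation fails at this point, so it cannot hold for every real x for which both sides are defined.
The correct double-angle formula is cos(2x) = cos²x - sin²x.

Conclusion: No, this is NOT an identity.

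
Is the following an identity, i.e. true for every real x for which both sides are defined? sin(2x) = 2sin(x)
Claim: sin(2x) = 2sin(x).
Test a specific point where both sides are defined: x = π/4.
LHS = sin(2x) ≈ 1.0000
RHS = 2sin(x) ≈ 1.4142
Since 1.0000 ≠ 1.4142, the equation fails at this point, so it cannot hold for every real x for which both sides are defined.
The correct double-angle formula is sin(2x) = 2sin(x)cos(x).

Conclusion: No, this is NOT an identity.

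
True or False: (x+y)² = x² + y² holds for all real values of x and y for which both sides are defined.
False.

Claim: (x+y)² = x² + y².
Test a specific point where both sides are defined: x = -2, y = 3/2.
LHS = (x+y)² ≈ 0.2500
RHS = x² + y² ≈ 6.2500
Since 0.2500 ≠ 6.2500, the equation fails at this point, so it cannot hold for all real values of x and y for which both sides are defined.
The correct expansion is (x+y)² = x² + 2xy + y²; the cross term 2xy is missing.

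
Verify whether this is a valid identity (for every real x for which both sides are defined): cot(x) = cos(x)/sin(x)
Yes, this is an identity.

Claim: cot(x) = cos(x)/sin(x).
Reasoning: cot(x) is defined as 1/tan(x) = 1/(sin(x)/cos(x)) = cos(x)/sin(x), wherever sin(x) ≠ 0.
So the two sides agree for every real x for which both sides are defined.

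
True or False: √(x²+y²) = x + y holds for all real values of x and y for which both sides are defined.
Claim: √(x²+y²) = x + y.
Test a specific point where both sides are defined: x = -2, y = 2.
LHS = √(x²+y²) ≈ 2.8284
RHS = x + y ≈ 0.0000
Since 2.8284 ≠ 0.0000, the equation fails at this point, so it cannot hold for all real values of x and y for which both sides are defined.
(x+y)² = x² + 2xy + y², not x² + y², so the square root does not split this way.

Conclusion: False.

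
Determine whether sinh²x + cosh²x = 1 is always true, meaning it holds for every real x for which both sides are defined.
No, this is NOT an identity.

Claim: sinh²x + cosh²x = 1.
Test a specific point where both sides are defined: x = 3/2.
LHS = sinh²x + cosh²x ≈ 10.0677
RHS = 1 ≈ 1.0000
Since 10.0677 ≠ 1.0000, the equation fails at this point, so it cannot hold for every real x for which both sides are defined.
The correct hyperbolic identity is cosh²x - sinh²x = 1 (a difference); the sum sinh²x + cosh²x equals cosh(2x).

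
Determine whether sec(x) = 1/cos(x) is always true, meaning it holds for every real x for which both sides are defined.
Claim: sec(x) = 1/cos(x).
Reasoning: sec(x) is by definition the reciprocal of cos(x), wherever cos(x) ≠ 0.
So the two sides agree for every real x for which both sides are defined.

Conclusion: Yes, this is an identity.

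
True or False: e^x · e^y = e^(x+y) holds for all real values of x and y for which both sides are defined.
Claim: e^x · e^y = e^(x+y).
Reasoning: This is the law of exponents for a common base: multiplying powers adds exponents. E.g. from the series, (Σ x^j/j!)(Σ y^k/k!) = Σ_m (Σ_{j+k=m} x^j y^k/(j!k!)) = Σ_m (x+y)^m/m! by the binomial theorem.
So the two sides agree for all real values of x and y for which both sides are defined.

Conclusion: True.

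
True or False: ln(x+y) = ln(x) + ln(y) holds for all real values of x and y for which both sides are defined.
Claim: ln(x+y) = ln(x) + ln(y).
Test a specific point where both sides are defined: x = 1/2, y = 4.
LHS = ln(x+y) ≈ 1.5041
RHS = ln(x) + ln(y) ≈ 0.6931
Since 1.5041 ≠ 0.6931, the equation fails at this point, so it cannot hold for all real values of x and y for which both sides are defined.
ln(x) + ln(y) = ln(xy), not ln(x+y).

Conclusion: False.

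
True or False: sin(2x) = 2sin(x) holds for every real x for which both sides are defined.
False.

Claim: sin(2x) = 2sin(x).
Test a specific point where both sides are defined: x = -π/4.
LHS = sin(2x) ≈ -1.0000
RHS = 2sin(x) ≈ -1.4142
Since -1.0000 ≠ -1.4142, the equation fails at this point, so it cannot hold for every real x for which both sides are defined.
The correct double-angle formula is sin(2x) = 2sin(x)cos(x).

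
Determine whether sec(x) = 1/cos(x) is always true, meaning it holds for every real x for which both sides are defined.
Claim: sec(x) = 1/cos(x).
Reasoning: sec(x) is by definition the reciprocal of cos(x), wherever cos(x) ≠ 0.
So the two sides agree for every real x for which both sides are defined.

Conclusion: Yes, this is an identity.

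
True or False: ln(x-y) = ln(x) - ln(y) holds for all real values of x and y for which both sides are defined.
Claim: ln(x-y) = ln(x) - ln(y).
Test a specific point where both sides are defined: x = 2, y = 1.
LHS = ln(x-y) ≈ 0.0000
RHS = ln(x) - ln(y) ≈ 0.6931
Since 0.0000 ≠ 0.6931, the equation fails at this point, so it cannot hold for all real values of x and y for which both sides are defined.
ln(x) - ln(y) = ln(x/y), not ln(x-y).

Conclusion: False.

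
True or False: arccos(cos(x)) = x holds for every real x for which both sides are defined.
Claim: arccos(cos(x)) = x.
Test a specific point where both sides are defined: x = -π/6.
LHS = arccos(cos(x)) ≈ 0.5236
RHS = x ≈ -0.5236
Since 0.5236 ≠ -0.5236, the equation fails at this point, so it cannot hold for every real x for which both sides are defined.
arccos only returns values in [0, π], so arccos(cos(x)) = x holds only for x in that interval, not for all real x.

Conclusion: False.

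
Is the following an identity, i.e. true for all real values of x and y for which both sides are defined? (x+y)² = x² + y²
Claim: (x+y)² = x² + y².
Test a specific point where both sides are defined: x = -2, y = 1.
LHS = (x+y)² ≈ 1.0000
RHS = x² + y² ≈ 5.0000
Since 1.0000 ≠ 5.0000, the equation fails at this point, so it cannot hold for all real values of x and y for which both sides are defined.
The correct expansion is (x+y)² = x² + 2xy + y²; the cross term 2xy is missing.

Conclusion: No, this is NOT an identity.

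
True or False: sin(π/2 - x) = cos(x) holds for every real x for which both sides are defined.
Claim: sin(π/2 - x) = cos(x).
Reasoning: Use sin(u - v) = sin(u)cos(v) - cos(u)sin(v) with u = π/2, v = x: sin(π/2)cos(x) - cos(π/2)sin(x) = 1·cos(x) - 0·sin(x) = cos(x).
So the two sides agree for every real x for which both sides are defined.

Conclusion: True.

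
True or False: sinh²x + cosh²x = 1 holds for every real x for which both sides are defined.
False.

Claim: sinh²x + cosh²x = 1.
Test a specific point where both sides are defined: x = -1.
LHS = sinh²x + cosh²x ≈ 3.7622
RHS = 1 ≈ 1.0000
Since 3.7622 ≠ 1.0000, the equation fails at this point, so it cannot hold for every real x for which both sides are defined.
The correct hyperbolic identity is cosh²x - sinh²x = 1 (a difference); the sum sinh²x + cosh²x equals cosh(2x).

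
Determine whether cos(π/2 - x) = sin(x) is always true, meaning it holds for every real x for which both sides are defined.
Claim: cos(π/2 - x) = sin(x).
Reasoning: Use cos(u - v) = cos(u)cos(v) + sin(u)sin(v) with u = π/2, v = x: cos(π/2)cos(x) + sin(π/2)sin(x) = 0·cos(x) + 1·sin(x) = sin(x).
So the two sides agree for every real x for which both sides are defined.

Conclusion: Yes, this is an identity.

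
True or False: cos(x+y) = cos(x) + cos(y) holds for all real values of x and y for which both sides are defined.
False.

Claim: cos(x+y) = cos(x) + cos(y).
Test a specific point where both sides are defined: x = 2π/3, y = -π/2.
LHS = cos(x+y) ≈ 0.8660
RHS = cos(x) + cos(y) ≈ -0.5000
Since 0.8660 ≠ -0.5000, the equation fails at this point, so it cannot hold for all real values of x and y for which both sides are defined.
The correct expansion is cos(x+y) = cos(x)cos(y) - sin(x)sin(y); cosine is not additive.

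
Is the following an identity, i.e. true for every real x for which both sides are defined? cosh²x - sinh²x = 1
Claim: cosh²x - sinh²x = 1.
Reasoning: With cosh(x) = (e^x + e^-x)/2 and sinh(x) = (e^x - e^-x)/2: cosh²x = (e^(2x) + 2 + e^(-2x))/4 and sinh²x = (e^(2x) - 2 + e^(-2x))/4. Subtracting leaves 4/4 = 1.
So the two sides agree for every real x for which both sides are defined.

Conclusion: Yes, this is an identity.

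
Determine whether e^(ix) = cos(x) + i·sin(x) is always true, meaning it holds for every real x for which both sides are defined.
Claim: e^(ix) = cos(x) + i·sin(x).
Reasoning: Euler's formula. Expand e^(ix) = Σ (ix)^k / k!. Since i² = -1, the even-k terms are Σ (-1)^m x^(2m)/(2m)! = cos(x) and the odd-k terms are i · Σ (-1)^m x^(2m+1)/(2m+1)! = i·sin(x).
So the two sides agree for every real x for which both sides are defined.

Conclusion: Yes, this is an identity.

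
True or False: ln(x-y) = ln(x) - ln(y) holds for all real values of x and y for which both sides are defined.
False.

Claim: ln(x-y) = ln(x) - ln(y).
Test a specific point where both sides are defined: x = 2, y = 1.
LHS = ln(x-y) ≈ 0.0000
RHS = ln(x) - ln(y) ≈ 0.6931
Since 0.0000 ≠ 0.6931, the equation fails at this point, so it cannot hold for all real values of x and y for which both sides are defined.
ln(x) - ln(y) = ln(x/y), not ln(x-y).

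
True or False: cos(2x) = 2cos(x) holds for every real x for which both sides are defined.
Claim: cos(2x) = 2cos(x).
Test a specific point where both sides are defined: x = π.
LHS = cos(2x) ≈ 1.0000
RHS = 2cos(x) ≈ -2.0000
Since 1.0000 ≠ -2.0000, the equation fails at this point, so it cannot hold for every real x for which both sides are defined.
The correct double-angle formula is cos(2x) = cos²x - sin²x.

Conclusion: False.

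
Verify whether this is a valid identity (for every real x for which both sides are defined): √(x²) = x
Claim: √(x²) = x.
Test a specific point where both sides are defined: x = -2.
LHS = √(x²) ≈ 2.0000
RHS = x ≈ -2.0000
Since 2.0000 ≠ -2.0000, the equation fails at this point, so it cannot hold for every real x for which both sides are defined.
√(x²) = |x|, which differs from x whenever x < 0 (both sides are defined for every real x).

Conclusion: No, this is NOT an identity.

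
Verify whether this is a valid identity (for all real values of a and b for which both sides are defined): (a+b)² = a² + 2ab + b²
Claim: (a+b)² = a² + 2ab + b².
Reasoning: Expand: (a+b)² = (a+b)(a+b) = a·a + a·b + b·a + b·b = a² + 2ab + b².
So the two sides agree for all real values of a and b for which both sides are defined.

Conclusion: Yes, this is an identity.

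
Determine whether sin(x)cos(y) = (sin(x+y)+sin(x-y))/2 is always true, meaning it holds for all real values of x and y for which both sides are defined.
Claim: sin(x)cos(y) = (sin(x+y)+sin(x-y))/2.
Reasoning: sin(x+y) = sin(x)cos(y) + cos(x)sin(y) and sin(x-y) = sin(x)cos(y) - cos(x)sin(y). Adding, sin(x+y) + sin(x-y) = 2sin(x)cos(y); divide by 2.
So the two sides agree for all real values of x and y for which both sides are defined.

Conclusion: Yes, this is an identity.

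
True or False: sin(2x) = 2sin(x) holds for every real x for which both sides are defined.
Claim: sin(2x) = 2sin(x).
Test a specific point where both sides are defined: x = -π/2.
LHS = sin(2x) ≈ 0.0000
RHS = 2sin(x) ≈ -2.0000
Since 0.0000 ≠ -2.0000, the equation fails at this point, so it cannot hold for every real x for which both sides are defined.
The correct double-angle formula is sin(2x) = 2sin(x)cos(x).

Conclusion: False.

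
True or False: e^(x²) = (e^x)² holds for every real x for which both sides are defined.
Claim: e^(x²) = (e^x)².
Test a specific point where both sides are defined: x = 1.
LHS = e^(x²) ≈ 2.7183
RHS = (e^x)² ≈ 7.3891
Since 2.7183 ≠ 7.3891, the equation fails at this point, so it cannot hold for every real x for which both sides are defined.
(e^x)² = e^(2x), and 2x ≠ x² in general.

Conclusion: False.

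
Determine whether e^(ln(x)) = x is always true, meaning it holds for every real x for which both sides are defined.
Claim: e^(ln(x)) = x.
Reasoning: For x > 0, ln(x) is by definition the exponent p such that e^p = x. Raising e to that exponent therefore returns x: e^(ln x) = x.
So the two sides agree for every real x for which both sides are defined.

Conclusion: Yes, this is an identity.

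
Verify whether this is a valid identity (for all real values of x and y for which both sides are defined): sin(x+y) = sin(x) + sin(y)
Claim: sin(x+y) = sin(x) + sin(y).
Test a specific point where both sides are defined: x = π, y = π/2.
LHS = sin(x+y) ≈ -1.0000
RHS = sin(x) + sin(y) ≈ 1.0000
Since -1.0000 ≠ 1.0000, the equation fails at this point, so it cannot hold for all real values of x and y for which both sides are defined.
The correct expansion is sin(x+y) = sin(x)cos(y) + cos(x)sin(y); sine is not additive.

Conclusion: No, this is NOT an identity.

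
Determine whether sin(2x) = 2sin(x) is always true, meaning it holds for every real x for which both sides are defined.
Claim: sin(2x) = 2sin(x).
Test a specific point where both sides are defined: x = 2π/3.
LHS = sin(2x) ≈ -0.8660
RHS = 2sin(x) ≈ 1.7321
Since -0.8660 ≠ 1.7321, the equation fails at this point, so it cannot hold for every real x for which both sides are defined.
The correct double-angle formula is sin(2x) = 2sin(x)cos(x).

Conclusion: No, this is NOT an identity.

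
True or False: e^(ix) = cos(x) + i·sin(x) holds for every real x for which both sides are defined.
True.

Claim: e^(ix) = cos(x) + i·sin(x).
Reasoning: Euler's formula. Expand e^(ix) = Σ (ix)^k / k!. Since i² = -1, the even-k terms are Σ (-1)^m x^(2m)/(2m)! = cos(x) and the odd-k terms are i · Σ (-1)^m x^(2m+1)/(2m+1)! = i·sin(x).
So the two sides agree for every real x for which both sides are defined.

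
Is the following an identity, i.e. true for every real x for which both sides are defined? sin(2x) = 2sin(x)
Claim: sin(2x) = 2sin(x).
Test a specific point where both sides are defined: x = π/4.
LHS = sin(2x) ≈ 1.0000
RHS = 2sin(x) ≈ 1.4142
Since 1.0000 ≠ 1.4142, the equation fails at this point, so it cannot hold for every real x for which both sides are defined.
The correct double-angle formula is sin(2x) = 2sin(x)cos(x).

Conclusion: No, this is NOT an identity.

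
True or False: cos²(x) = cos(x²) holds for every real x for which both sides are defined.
Claim: cos²(x) = cos(x²).
Test a specific point where both sides are defined: x = 3π/4.
LHS = cos²(x) ≈ 0.5000
RHS = cos(x²) ≈ 0.7442
Since 0.5000 ≠ 0.7442, the equation fails at this point, so it cannot hold for every real x for which both sides are defined.
cos²(x) means (cos x)², squaring the output; cos(x²) squares the input. These are different functions.

Conclusion: False.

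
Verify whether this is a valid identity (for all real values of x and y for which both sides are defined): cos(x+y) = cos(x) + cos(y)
No, this is NOT an identity.

Claim: cos(x+y) = cos(x) + cos(y).
Test a specific point where both sides are defined: x = -π/2, y = -π/6.
LHS = cos(x+y) ≈ -0.5000
RHS = cos(x) + cos(y) ≈ 0.8660
Since -0.5000 ≠ 0.8660, the equation fails at this point, so it cannot hold for all real values of x and y for which both sides are defined.
The correct expansion is cos(x+y) = cos(x)cos(y) - sin(x)sin(y); cosine is not additive.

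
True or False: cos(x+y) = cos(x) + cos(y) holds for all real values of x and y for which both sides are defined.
Claim: cos(x+y) = cos(x) + cos(y).
Test a specific point where both sides are defined: x = π, y = π/2.
LHS = cos(x+y) ≈ 0.0000
RHS = cos(x) + cos(y) ≈ -1.0000
Since 0.0000 ≠ -1.0000, the equation fails at this point, so it cannot hold for all real values of x and y for which both sides are defined.
The correct expansion is cos(x+y) = cos(x)cos(y) - sin(x)sin(y); cosine is not additive.

Conclusion: False.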